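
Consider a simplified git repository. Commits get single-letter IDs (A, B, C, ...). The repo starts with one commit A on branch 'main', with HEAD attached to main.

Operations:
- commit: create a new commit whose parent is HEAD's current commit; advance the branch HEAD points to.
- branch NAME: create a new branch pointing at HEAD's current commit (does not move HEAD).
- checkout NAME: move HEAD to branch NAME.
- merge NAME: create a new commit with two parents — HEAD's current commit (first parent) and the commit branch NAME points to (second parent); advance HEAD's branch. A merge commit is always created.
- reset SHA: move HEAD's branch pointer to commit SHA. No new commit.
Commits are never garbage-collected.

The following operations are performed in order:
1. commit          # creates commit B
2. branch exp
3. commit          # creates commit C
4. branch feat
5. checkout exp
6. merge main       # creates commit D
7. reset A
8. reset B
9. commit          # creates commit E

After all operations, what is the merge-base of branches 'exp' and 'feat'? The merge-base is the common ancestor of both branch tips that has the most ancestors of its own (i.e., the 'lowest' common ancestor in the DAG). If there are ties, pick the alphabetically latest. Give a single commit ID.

After op 1 (commit): HEAD=main@B [main=B]
After op 2 (branch): HEAD=main@B [exp=B main=B]
After op 3 (commit): HEAD=main@C [exp=B main=C]
After op 4 (branch): HEAD=main@C [exp=B feat=C main=C]
After op 5 (checkout): HEAD=exp@B [exp=B feat=C main=C]
After op 6 (merge): HEAD=exp@D [exp=D feat=C main=C]
After op 7 (reset): HEAD=exp@A [exp=A feat=C main=C]
After op 8 (reset): HEAD=exp@B [exp=B feat=C main=C]
After op 9 (commit): HEAD=exp@E [exp=E feat=C main=C]
ancestors(exp=E): ['A', 'B', 'E']
ancestors(feat=C): ['A', 'B', 'C']
common: ['A', 'B']

Answer: B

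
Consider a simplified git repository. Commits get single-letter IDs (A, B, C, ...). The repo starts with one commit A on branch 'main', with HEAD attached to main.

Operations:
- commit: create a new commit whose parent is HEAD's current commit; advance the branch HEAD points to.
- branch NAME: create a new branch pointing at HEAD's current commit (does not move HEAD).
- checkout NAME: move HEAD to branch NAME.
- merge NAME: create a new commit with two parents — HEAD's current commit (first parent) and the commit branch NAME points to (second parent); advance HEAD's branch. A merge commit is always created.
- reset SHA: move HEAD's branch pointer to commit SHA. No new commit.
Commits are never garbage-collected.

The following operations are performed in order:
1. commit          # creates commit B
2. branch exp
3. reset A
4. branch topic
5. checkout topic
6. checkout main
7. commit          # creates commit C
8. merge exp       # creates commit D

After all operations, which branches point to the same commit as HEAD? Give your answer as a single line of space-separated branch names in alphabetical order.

After op 1 (commit): HEAD=main@B [main=B]
After op 2 (branch): HEAD=main@B [exp=B main=B]
After op 3 (reset): HEAD=main@A [exp=B main=A]
After op 4 (branch): HEAD=main@A [exp=B main=A topic=A]
After op 5 (checkout): HEAD=topic@A [exp=B main=A topic=A]
After op 6 (checkout): HEAD=main@A [exp=B main=A topic=A]
After op 7 (commit): HEAD=main@C [exp=B main=C topic=A]
After op 8 (merge): HEAD=main@D [exp=B main=D topic=A]

Answer: main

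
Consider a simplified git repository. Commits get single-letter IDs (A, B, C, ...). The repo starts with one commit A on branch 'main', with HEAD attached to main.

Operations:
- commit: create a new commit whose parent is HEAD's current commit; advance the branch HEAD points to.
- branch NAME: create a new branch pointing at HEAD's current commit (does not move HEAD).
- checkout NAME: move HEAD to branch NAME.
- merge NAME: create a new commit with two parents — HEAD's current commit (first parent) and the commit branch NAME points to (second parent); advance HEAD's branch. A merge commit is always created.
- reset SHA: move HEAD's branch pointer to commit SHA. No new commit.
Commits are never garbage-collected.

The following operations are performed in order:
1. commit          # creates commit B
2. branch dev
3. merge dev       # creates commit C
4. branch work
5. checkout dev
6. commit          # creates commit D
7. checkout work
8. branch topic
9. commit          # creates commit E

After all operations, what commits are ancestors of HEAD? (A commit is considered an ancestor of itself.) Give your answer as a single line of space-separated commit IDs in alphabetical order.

After op 1 (commit): HEAD=main@B [main=B]
After op 2 (branch): HEAD=main@B [dev=B main=B]
After op 3 (merge): HEAD=main@C [dev=B main=C]
After op 4 (branch): HEAD=main@C [dev=B main=C work=C]
After op 5 (checkout): HEAD=dev@B [dev=B main=C work=C]
After op 6 (commit): HEAD=dev@D [dev=D main=C work=C]
After op 7 (checkout): HEAD=work@C [dev=D main=C work=C]
After op 8 (branch): HEAD=work@C [dev=D main=C topic=C work=C]
After op 9 (commit): HEAD=work@E [dev=D main=C topic=C work=E]

Answer: A B C E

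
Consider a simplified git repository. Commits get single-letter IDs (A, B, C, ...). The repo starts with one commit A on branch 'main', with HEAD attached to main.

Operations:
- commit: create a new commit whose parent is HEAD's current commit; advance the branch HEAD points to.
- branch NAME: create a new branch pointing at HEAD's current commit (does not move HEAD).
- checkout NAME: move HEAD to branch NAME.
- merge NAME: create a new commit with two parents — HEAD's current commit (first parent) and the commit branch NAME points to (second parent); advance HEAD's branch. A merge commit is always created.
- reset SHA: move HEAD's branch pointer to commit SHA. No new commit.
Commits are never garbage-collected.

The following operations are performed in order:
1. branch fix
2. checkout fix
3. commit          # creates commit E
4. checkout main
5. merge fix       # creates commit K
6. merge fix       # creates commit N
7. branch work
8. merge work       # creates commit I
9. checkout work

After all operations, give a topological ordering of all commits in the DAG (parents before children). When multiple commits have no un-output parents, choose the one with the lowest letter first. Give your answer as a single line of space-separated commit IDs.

After op 1 (branch): HEAD=main@A [fix=A main=A]
After op 2 (checkout): HEAD=fix@A [fix=A main=A]
After op 3 (commit): HEAD=fix@E [fix=E main=A]
After op 4 (checkout): HEAD=main@A [fix=E main=A]
After op 5 (merge): HEAD=main@K [fix=E main=K]
After op 6 (merge): HEAD=main@N [fix=E main=N]
After op 7 (branch): HEAD=main@N [fix=E main=N work=N]
After op 8 (merge): HEAD=main@I [fix=E main=I work=N]
After op 9 (checkout): HEAD=work@N [fix=E main=I work=N]
commit A: parents=[]
commit E: parents=['A']
commit I: parents=['N', 'N']
commit K: parents=['A', 'E']
commit N: parents=['K', 'E']

Answer: A E K N I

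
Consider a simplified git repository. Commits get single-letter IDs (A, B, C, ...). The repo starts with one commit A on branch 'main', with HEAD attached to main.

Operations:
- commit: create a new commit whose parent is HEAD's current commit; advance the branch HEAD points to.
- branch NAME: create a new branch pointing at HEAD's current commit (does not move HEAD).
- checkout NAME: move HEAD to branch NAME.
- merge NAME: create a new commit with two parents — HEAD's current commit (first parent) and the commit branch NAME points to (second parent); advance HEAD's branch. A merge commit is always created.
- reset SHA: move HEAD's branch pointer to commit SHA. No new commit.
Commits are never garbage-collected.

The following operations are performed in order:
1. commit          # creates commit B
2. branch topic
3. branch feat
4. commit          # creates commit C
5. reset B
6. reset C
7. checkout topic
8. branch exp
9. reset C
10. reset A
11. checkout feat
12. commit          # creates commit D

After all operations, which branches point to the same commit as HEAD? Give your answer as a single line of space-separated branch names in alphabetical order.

Answer: feat

Derivation:
After op 1 (commit): HEAD=main@B [main=B]
After op 2 (branch): HEAD=main@B [main=B topic=B]
After op 3 (branch): HEAD=main@B [feat=B main=B topic=B]
After op 4 (commit): HEAD=main@C [feat=B main=C topic=B]
After op 5 (reset): HEAD=main@B [feat=B main=B topic=B]
After op 6 (reset): HEAD=main@C [feat=B main=C topic=B]
After op 7 (checkout): HEAD=topic@B [feat=B main=C topic=B]
After op 8 (branch): HEAD=topic@B [exp=B feat=B main=C topic=B]
After op 9 (reset): HEAD=topic@C [exp=B feat=B main=C topic=C]
After op 10 (reset): HEAD=topic@A [exp=B feat=B main=C topic=A]
After op 11 (checkout): HEAD=feat@B [exp=B feat=B main=C topic=A]
After op 12 (commit): HEAD=feat@D [exp=B feat=D main=C topic=A]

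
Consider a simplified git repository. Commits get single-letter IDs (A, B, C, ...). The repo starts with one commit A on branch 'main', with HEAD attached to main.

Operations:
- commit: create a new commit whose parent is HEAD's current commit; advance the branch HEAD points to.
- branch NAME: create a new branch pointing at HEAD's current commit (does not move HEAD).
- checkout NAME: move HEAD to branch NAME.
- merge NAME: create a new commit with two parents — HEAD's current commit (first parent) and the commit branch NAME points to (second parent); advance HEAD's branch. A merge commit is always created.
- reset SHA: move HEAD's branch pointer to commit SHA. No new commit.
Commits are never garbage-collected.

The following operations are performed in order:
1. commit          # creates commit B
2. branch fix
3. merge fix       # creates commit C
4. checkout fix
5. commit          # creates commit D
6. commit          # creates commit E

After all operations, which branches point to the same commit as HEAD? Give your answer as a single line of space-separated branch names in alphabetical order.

After op 1 (commit): HEAD=main@B [main=B]
After op 2 (branch): HEAD=main@B [fix=B main=B]
After op 3 (merge): HEAD=main@C [fix=B main=C]
After op 4 (checkout): HEAD=fix@B [fix=B main=C]
After op 5 (commit): HEAD=fix@D [fix=D main=C]
After op 6 (commit): HEAD=fix@E [fix=E main=C]

Answer: fix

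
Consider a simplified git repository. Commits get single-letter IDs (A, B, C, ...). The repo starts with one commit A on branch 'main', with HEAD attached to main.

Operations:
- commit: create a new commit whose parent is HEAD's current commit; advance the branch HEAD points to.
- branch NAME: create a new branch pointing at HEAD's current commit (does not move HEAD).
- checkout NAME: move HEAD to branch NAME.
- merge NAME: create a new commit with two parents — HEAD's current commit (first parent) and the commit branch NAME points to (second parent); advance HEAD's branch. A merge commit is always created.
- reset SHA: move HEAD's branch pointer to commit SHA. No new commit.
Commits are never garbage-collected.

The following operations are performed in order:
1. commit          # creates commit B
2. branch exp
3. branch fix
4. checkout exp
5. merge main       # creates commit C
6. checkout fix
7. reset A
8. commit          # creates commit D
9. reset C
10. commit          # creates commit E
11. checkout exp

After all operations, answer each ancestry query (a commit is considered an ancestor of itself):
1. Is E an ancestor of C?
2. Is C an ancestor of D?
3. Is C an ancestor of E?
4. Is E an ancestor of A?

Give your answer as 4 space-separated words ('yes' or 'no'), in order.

After op 1 (commit): HEAD=main@B [main=B]
After op 2 (branch): HEAD=main@B [exp=B main=B]
After op 3 (branch): HEAD=main@B [exp=B fix=B main=B]
After op 4 (checkout): HEAD=exp@B [exp=B fix=B main=B]
After op 5 (merge): HEAD=exp@C [exp=C fix=B main=B]
After op 6 (checkout): HEAD=fix@B [exp=C fix=B main=B]
After op 7 (reset): HEAD=fix@A [exp=C fix=A main=B]
After op 8 (commit): HEAD=fix@D [exp=C fix=D main=B]
After op 9 (reset): HEAD=fix@C [exp=C fix=C main=B]
After op 10 (commit): HEAD=fix@E [exp=C fix=E main=B]
After op 11 (checkout): HEAD=exp@C [exp=C fix=E main=B]
ancestors(C) = {A,B,C}; E in? no
ancestors(D) = {A,D}; C in? no
ancestors(E) = {A,B,C,E}; C in? yes
ancestors(A) = {A}; E in? no

Answer: no no yes no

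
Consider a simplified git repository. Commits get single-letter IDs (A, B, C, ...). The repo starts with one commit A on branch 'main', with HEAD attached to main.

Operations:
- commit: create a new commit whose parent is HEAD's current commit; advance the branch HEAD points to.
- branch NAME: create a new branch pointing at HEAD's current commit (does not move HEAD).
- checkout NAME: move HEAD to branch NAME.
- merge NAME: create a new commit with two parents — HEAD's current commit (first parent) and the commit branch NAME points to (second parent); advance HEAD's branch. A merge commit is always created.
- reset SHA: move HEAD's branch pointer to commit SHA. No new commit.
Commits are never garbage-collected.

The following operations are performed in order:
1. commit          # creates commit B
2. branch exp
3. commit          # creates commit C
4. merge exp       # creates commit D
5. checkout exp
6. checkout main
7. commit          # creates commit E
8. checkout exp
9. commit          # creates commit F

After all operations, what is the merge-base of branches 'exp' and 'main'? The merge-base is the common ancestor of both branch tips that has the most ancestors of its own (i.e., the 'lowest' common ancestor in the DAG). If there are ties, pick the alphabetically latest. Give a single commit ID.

Answer: B

Derivation:
After op 1 (commit): HEAD=main@B [main=B]
After op 2 (branch): HEAD=main@B [exp=B main=B]
After op 3 (commit): HEAD=main@C [exp=B main=C]
After op 4 (merge): HEAD=main@D [exp=B main=D]
After op 5 (checkout): HEAD=exp@B [exp=B main=D]
After op 6 (checkout): HEAD=main@D [exp=B main=D]
After op 7 (commit): HEAD=main@E [exp=B main=E]
After op 8 (checkout): HEAD=exp@B [exp=B main=E]
After op 9 (commit): HEAD=exp@F [exp=F main=E]
ancestors(exp=F): ['A', 'B', 'F']
ancestors(main=E): ['A', 'B', 'C', 'D', 'E']
common: ['A', 'B']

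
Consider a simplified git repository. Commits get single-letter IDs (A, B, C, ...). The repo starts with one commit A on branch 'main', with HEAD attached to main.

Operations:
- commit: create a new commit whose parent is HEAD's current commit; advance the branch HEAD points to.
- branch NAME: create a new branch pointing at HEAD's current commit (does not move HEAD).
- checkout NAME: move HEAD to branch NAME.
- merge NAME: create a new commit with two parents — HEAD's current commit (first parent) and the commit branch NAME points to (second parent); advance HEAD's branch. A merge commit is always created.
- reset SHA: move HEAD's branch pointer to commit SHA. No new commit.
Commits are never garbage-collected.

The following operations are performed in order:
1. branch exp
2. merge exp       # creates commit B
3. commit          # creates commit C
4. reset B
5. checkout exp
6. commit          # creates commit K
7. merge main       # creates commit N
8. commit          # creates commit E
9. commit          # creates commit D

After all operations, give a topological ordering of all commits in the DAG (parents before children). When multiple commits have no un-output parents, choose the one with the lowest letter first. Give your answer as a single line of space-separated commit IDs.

After op 1 (branch): HEAD=main@A [exp=A main=A]
After op 2 (merge): HEAD=main@B [exp=A main=B]
After op 3 (commit): HEAD=main@C [exp=A main=C]
After op 4 (reset): HEAD=main@B [exp=A main=B]
After op 5 (checkout): HEAD=exp@A [exp=A main=B]
After op 6 (commit): HEAD=exp@K [exp=K main=B]
After op 7 (merge): HEAD=exp@N [exp=N main=B]
After op 8 (commit): HEAD=exp@E [exp=E main=B]
After op 9 (commit): HEAD=exp@D [exp=D main=B]
commit A: parents=[]
commit B: parents=['A', 'A']
commit C: parents=['B']
commit D: parents=['E']
commit E: parents=['N']
commit K: parents=['A']
commit N: parents=['K', 'B']

Answer: A B C K N E D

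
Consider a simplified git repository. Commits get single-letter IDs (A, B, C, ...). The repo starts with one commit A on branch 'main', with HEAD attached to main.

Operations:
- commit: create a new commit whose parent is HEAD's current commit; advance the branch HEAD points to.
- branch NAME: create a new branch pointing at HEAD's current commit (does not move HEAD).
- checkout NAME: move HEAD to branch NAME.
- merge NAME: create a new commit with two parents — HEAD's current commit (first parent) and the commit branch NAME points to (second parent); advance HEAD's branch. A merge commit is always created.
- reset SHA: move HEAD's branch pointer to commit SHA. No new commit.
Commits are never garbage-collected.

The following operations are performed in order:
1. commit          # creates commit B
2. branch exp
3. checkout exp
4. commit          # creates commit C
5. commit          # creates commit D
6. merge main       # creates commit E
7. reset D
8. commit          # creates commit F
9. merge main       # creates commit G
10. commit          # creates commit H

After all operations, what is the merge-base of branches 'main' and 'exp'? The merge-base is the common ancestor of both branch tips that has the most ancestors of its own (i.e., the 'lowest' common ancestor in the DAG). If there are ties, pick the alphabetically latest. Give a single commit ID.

After op 1 (commit): HEAD=main@B [main=B]
After op 2 (branch): HEAD=main@B [exp=B main=B]
After op 3 (checkout): HEAD=exp@B [exp=B main=B]
After op 4 (commit): HEAD=exp@C [exp=C main=B]
After op 5 (commit): HEAD=exp@D [exp=D main=B]
After op 6 (merge): HEAD=exp@E [exp=E main=B]
After op 7 (reset): HEAD=exp@D [exp=D main=B]
After op 8 (commit): HEAD=exp@F [exp=F main=B]
After op 9 (merge): HEAD=exp@G [exp=G main=B]
After op 10 (commit): HEAD=exp@H [exp=H main=B]
ancestors(main=B): ['A', 'B']
ancestors(exp=H): ['A', 'B', 'C', 'D', 'F', 'G', 'H']
common: ['A', 'B']

Answer: B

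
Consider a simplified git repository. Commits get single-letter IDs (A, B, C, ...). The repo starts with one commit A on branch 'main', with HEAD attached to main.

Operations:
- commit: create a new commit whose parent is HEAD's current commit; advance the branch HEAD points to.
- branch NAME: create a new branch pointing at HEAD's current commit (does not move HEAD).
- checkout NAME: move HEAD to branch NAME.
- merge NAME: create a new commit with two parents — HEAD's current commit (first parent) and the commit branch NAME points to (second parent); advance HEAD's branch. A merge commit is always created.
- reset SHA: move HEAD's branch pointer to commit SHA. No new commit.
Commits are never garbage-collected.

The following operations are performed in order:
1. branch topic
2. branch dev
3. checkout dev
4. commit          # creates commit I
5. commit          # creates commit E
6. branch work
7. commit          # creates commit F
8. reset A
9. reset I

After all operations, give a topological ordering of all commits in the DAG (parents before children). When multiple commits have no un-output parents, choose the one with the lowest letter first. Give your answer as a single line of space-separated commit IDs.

Answer: A I E F

Derivation:
After op 1 (branch): HEAD=main@A [main=A topic=A]
After op 2 (branch): HEAD=main@A [dev=A main=A topic=A]
After op 3 (checkout): HEAD=dev@A [dev=A main=A topic=A]
After op 4 (commit): HEAD=dev@I [dev=I main=A topic=A]
After op 5 (commit): HEAD=dev@E [dev=E main=A topic=A]
After op 6 (branch): HEAD=dev@E [dev=E main=A topic=A work=E]
After op 7 (commit): HEAD=dev@F [dev=F main=A topic=A work=E]
After op 8 (reset): HEAD=dev@A [dev=A main=A topic=A work=E]
After op 9 (reset): HEAD=dev@I [dev=I main=A topic=A work=E]
commit A: parents=[]
commit E: parents=['I']
commit F: parents=['E']
commit I: parents=['A']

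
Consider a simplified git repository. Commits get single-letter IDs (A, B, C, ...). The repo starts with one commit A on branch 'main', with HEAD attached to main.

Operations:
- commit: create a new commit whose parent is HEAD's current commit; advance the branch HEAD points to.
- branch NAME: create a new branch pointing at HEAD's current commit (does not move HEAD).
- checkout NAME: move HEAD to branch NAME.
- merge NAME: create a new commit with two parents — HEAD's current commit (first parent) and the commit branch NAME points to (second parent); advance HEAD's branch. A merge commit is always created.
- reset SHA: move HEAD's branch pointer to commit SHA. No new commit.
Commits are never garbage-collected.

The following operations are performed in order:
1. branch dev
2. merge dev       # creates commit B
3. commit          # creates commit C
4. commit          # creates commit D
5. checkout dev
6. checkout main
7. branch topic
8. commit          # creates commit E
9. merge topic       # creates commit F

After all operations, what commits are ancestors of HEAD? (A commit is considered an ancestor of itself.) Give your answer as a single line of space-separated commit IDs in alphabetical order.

Answer: A B C D E F

Derivation:
After op 1 (branch): HEAD=main@A [dev=A main=A]
After op 2 (merge): HEAD=main@B [dev=A main=B]
After op 3 (commit): HEAD=main@C [dev=A main=C]
After op 4 (commit): HEAD=main@D [dev=A main=D]
After op 5 (checkout): HEAD=dev@A [dev=A main=D]
After op 6 (checkout): HEAD=main@D [dev=A main=D]
After op 7 (branch): HEAD=main@D [dev=A main=D topic=D]
After op 8 (commit): HEAD=main@E [dev=A main=E topic=D]
After op 9 (merge): HEAD=main@F [dev=A main=F topic=D]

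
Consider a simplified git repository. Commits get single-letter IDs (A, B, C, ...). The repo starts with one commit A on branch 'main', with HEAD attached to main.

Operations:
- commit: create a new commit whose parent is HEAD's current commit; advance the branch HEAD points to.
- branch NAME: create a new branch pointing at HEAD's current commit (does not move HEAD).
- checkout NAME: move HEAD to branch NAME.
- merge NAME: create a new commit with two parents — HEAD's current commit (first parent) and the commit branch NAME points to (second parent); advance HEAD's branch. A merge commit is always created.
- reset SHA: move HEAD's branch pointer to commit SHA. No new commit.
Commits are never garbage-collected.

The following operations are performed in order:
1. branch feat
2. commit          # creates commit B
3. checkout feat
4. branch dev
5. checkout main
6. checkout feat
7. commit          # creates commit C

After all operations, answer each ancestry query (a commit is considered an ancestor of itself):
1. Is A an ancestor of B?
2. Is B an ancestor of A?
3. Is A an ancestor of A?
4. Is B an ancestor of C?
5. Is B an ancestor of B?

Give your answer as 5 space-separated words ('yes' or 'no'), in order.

Answer: yes no yes no yes

Derivation:
After op 1 (branch): HEAD=main@A [feat=A main=A]
After op 2 (commit): HEAD=main@B [feat=A main=B]
After op 3 (checkout): HEAD=feat@A [feat=A main=B]
After op 4 (branch): HEAD=feat@A [dev=A feat=A main=B]
After op 5 (checkout): HEAD=main@B [dev=A feat=A main=B]
After op 6 (checkout): HEAD=feat@A [dev=A feat=A main=B]
After op 7 (commit): HEAD=feat@C [dev=A feat=C main=B]
ancestors(B) = {A,B}; A in? yes
ancestors(A) = {A}; B in? no
ancestors(A) = {A}; A in? yes
ancestors(C) = {A,C}; B in? no
ancestors(B) = {A,B}; B in? yes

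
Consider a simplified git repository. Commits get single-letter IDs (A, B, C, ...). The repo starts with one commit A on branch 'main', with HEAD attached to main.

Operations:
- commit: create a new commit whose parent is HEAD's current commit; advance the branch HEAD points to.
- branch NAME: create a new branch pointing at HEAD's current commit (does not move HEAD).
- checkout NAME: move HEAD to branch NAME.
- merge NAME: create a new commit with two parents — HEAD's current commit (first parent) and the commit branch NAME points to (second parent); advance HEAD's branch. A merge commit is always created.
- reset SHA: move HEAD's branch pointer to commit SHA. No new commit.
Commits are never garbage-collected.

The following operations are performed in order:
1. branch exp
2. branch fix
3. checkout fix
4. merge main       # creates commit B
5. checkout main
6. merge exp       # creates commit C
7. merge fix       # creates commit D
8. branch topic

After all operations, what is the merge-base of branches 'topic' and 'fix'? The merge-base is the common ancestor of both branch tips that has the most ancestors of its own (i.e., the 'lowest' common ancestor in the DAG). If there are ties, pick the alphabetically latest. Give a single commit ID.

Answer: B

Derivation:
After op 1 (branch): HEAD=main@A [exp=A main=A]
After op 2 (branch): HEAD=main@A [exp=A fix=A main=A]
After op 3 (checkout): HEAD=fix@A [exp=A fix=A main=A]
After op 4 (merge): HEAD=fix@B [exp=A fix=B main=A]
After op 5 (checkout): HEAD=main@A [exp=A fix=B main=A]
After op 6 (merge): HEAD=main@C [exp=A fix=B main=C]
After op 7 (merge): HEAD=main@D [exp=A fix=B main=D]
After op 8 (branch): HEAD=main@D [exp=A fix=B main=D topic=D]
ancestors(topic=D): ['A', 'B', 'C', 'D']
ancestors(fix=B): ['A', 'B']
common: ['A', 'B']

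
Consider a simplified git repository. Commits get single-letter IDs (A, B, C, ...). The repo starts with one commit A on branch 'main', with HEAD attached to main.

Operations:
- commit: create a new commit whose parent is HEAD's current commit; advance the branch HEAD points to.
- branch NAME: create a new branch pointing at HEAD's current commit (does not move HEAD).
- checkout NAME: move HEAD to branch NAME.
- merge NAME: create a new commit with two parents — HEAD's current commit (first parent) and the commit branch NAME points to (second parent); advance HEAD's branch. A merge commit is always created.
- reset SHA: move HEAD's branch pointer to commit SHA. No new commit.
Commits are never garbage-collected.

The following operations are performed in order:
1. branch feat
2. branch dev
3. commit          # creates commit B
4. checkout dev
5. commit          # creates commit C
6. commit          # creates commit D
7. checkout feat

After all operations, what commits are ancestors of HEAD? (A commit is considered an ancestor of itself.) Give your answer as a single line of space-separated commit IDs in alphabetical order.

Answer: A

Derivation:
After op 1 (branch): HEAD=main@A [feat=A main=A]
After op 2 (branch): HEAD=main@A [dev=A feat=A main=A]
After op 3 (commit): HEAD=main@B [dev=A feat=A main=B]
After op 4 (checkout): HEAD=dev@A [dev=A feat=A main=B]
After op 5 (commit): HEAD=dev@C [dev=C feat=A main=B]
After op 6 (commit): HEAD=dev@D [dev=D feat=A main=B]
After op 7 (checkout): HEAD=feat@A [dev=D feat=A main=B]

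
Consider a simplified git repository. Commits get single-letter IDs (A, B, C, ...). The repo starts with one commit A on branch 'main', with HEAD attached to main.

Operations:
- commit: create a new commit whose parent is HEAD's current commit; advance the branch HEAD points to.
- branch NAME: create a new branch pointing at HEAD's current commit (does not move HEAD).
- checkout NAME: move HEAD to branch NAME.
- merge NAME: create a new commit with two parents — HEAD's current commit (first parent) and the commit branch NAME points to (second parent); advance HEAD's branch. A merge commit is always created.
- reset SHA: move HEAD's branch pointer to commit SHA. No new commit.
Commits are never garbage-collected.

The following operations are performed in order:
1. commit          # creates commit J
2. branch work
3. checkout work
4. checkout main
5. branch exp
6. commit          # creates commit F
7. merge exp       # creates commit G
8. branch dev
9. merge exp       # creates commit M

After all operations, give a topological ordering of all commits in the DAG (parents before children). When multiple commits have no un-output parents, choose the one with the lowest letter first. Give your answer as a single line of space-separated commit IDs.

Answer: A J F G M

Derivation:
After op 1 (commit): HEAD=main@J [main=J]
After op 2 (branch): HEAD=main@J [main=J work=J]
After op 3 (checkout): HEAD=work@J [main=J work=J]
After op 4 (checkout): HEAD=main@J [main=J work=J]
After op 5 (branch): HEAD=main@J [exp=J main=J work=J]
After op 6 (commit): HEAD=main@F [exp=J main=F work=J]
After op 7 (merge): HEAD=main@G [exp=J main=G work=J]
After op 8 (branch): HEAD=main@G [dev=G exp=J main=G work=J]
After op 9 (merge): HEAD=main@M [dev=G exp=J main=M work=J]
commit A: parents=[]
commit F: parents=['J']
commit G: parents=['F', 'J']
commit J: parents=['A']
commit M: parents=['G', 'J']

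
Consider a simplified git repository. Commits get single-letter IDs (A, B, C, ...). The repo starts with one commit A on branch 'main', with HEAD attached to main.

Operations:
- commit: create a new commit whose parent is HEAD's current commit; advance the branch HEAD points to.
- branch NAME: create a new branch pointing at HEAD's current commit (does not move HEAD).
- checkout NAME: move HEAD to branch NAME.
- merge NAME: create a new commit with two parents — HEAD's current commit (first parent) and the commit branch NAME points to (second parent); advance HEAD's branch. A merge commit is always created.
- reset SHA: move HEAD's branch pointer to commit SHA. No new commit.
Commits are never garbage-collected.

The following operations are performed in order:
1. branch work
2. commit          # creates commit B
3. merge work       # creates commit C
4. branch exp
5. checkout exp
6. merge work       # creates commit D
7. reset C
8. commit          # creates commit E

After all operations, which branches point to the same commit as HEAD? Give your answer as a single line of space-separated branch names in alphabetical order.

After op 1 (branch): HEAD=main@A [main=A work=A]
After op 2 (commit): HEAD=main@B [main=B work=A]
After op 3 (merge): HEAD=main@C [main=C work=A]
After op 4 (branch): HEAD=main@C [exp=C main=C work=A]
After op 5 (checkout): HEAD=exp@C [exp=C main=C work=A]
After op 6 (merge): HEAD=exp@D [exp=D main=C work=A]
After op 7 (reset): HEAD=exp@C [exp=C main=C work=A]
After op 8 (commit): HEAD=exp@E [exp=E main=C work=A]

Answer: exp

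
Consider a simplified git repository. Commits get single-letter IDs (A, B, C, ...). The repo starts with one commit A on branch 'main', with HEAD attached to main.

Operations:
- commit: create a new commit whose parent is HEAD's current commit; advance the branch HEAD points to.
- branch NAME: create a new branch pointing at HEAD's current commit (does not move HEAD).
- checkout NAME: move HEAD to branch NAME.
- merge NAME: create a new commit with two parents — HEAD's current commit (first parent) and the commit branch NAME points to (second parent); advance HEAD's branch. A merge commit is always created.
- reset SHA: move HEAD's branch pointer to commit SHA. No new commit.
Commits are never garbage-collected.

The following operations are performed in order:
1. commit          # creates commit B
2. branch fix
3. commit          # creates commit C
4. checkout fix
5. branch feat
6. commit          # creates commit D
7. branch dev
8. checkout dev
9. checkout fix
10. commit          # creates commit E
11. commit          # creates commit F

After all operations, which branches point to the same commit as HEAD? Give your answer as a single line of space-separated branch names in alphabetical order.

Answer: fix

Derivation:
After op 1 (commit): HEAD=main@B [main=B]
After op 2 (branch): HEAD=main@B [fix=B main=B]
After op 3 (commit): HEAD=main@C [fix=B main=C]
After op 4 (checkout): HEAD=fix@B [fix=B main=C]
After op 5 (branch): HEAD=fix@B [feat=B fix=B main=C]
After op 6 (commit): HEAD=fix@D [feat=B fix=D main=C]
After op 7 (branch): HEAD=fix@D [dev=D feat=B fix=D main=C]
After op 8 (checkout): HEAD=dev@D [dev=D feat=B fix=D main=C]
After op 9 (checkout): HEAD=fix@D [dev=D feat=B fix=D main=C]
After op 10 (commit): HEAD=fix@E [dev=D feat=B fix=E main=C]
After op 11 (commit): HEAD=fix@F [dev=D feat=B fix=F main=C]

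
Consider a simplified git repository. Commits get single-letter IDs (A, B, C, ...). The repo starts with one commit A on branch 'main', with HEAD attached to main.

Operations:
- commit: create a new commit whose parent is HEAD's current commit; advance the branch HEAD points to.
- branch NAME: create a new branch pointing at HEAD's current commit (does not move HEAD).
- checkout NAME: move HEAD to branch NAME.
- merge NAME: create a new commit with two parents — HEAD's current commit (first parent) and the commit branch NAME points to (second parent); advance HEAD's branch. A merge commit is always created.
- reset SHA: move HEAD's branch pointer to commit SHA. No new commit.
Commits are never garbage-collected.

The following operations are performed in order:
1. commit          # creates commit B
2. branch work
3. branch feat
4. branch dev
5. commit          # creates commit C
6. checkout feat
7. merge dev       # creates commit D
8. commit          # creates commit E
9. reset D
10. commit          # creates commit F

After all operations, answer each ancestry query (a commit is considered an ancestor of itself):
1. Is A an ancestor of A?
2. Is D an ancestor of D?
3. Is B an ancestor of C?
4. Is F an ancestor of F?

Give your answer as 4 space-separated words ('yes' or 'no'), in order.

Answer: yes yes yes yes

Derivation:
After op 1 (commit): HEAD=main@B [main=B]
After op 2 (branch): HEAD=main@B [main=B work=B]
After op 3 (branch): HEAD=main@B [feat=B main=B work=B]
After op 4 (branch): HEAD=main@B [dev=B feat=B main=B work=B]
After op 5 (commit): HEAD=main@C [dev=B feat=B main=C work=B]
After op 6 (checkout): HEAD=feat@B [dev=B feat=B main=C work=B]
After op 7 (merge): HEAD=feat@D [dev=B feat=D main=C work=B]
After op 8 (commit): HEAD=feat@E [dev=B feat=E main=C work=B]
After op 9 (reset): HEAD=feat@D [dev=B feat=D main=C work=B]
After op 10 (commit): HEAD=feat@F [dev=B feat=F main=C work=B]
ancestors(A) = {A}; A in? yes
ancestors(D) = {A,B,D}; D in? yes
ancestors(C) = {A,B,C}; B in? yes
ancestors(F) = {A,B,D,F}; F in? yes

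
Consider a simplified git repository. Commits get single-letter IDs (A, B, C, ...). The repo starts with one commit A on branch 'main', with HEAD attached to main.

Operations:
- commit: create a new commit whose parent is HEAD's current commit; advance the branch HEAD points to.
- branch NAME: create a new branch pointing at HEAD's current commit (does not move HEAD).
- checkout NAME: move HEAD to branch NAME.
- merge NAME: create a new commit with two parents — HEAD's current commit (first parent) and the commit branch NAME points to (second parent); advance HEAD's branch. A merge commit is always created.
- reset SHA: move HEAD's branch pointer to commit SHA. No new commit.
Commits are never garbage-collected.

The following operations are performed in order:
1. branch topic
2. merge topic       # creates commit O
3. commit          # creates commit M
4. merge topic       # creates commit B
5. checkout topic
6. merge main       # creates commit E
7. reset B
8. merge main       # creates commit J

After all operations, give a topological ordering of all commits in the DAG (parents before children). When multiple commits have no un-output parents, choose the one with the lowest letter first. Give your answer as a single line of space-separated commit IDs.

After op 1 (branch): HEAD=main@A [main=A topic=A]
After op 2 (merge): HEAD=main@O [main=O topic=A]
After op 3 (commit): HEAD=main@M [main=M topic=A]
After op 4 (merge): HEAD=main@B [main=B topic=A]
After op 5 (checkout): HEAD=topic@A [main=B topic=A]
After op 6 (merge): HEAD=topic@E [main=B topic=E]
After op 7 (reset): HEAD=topic@B [main=B topic=B]
After op 8 (merge): HEAD=topic@J [main=B topic=J]
commit A: parents=[]
commit B: parents=['M', 'A']
commit E: parents=['A', 'B']
commit J: parents=['B', 'B']
commit M: parents=['O']
commit O: parents=['A', 'A']

Answer: A O M B E J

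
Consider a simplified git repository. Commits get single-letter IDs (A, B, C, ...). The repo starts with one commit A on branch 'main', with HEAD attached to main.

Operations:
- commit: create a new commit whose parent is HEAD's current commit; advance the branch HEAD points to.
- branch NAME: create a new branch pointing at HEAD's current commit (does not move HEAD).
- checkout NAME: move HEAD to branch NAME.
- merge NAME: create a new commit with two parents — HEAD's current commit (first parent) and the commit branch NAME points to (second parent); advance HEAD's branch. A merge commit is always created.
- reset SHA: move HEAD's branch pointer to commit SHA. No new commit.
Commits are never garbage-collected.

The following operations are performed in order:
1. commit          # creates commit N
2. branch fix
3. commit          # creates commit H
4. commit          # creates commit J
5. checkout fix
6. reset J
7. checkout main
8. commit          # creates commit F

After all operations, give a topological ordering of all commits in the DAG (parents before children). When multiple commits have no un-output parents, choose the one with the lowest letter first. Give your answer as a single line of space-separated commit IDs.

Answer: A N H J F

Derivation:
After op 1 (commit): HEAD=main@N [main=N]
After op 2 (branch): HEAD=main@N [fix=N main=N]
After op 3 (commit): HEAD=main@H [fix=N main=H]
After op 4 (commit): HEAD=main@J [fix=N main=J]
After op 5 (checkout): HEAD=fix@N [fix=N main=J]
After op 6 (reset): HEAD=fix@J [fix=J main=J]
After op 7 (checkout): HEAD=main@J [fix=J main=J]
After op 8 (commit): HEAD=main@F [fix=J main=F]
commit A: parents=[]
commit F: parents=['J']
commit H: parents=['N']
commit J: parents=['H']
commit N: parents=['A']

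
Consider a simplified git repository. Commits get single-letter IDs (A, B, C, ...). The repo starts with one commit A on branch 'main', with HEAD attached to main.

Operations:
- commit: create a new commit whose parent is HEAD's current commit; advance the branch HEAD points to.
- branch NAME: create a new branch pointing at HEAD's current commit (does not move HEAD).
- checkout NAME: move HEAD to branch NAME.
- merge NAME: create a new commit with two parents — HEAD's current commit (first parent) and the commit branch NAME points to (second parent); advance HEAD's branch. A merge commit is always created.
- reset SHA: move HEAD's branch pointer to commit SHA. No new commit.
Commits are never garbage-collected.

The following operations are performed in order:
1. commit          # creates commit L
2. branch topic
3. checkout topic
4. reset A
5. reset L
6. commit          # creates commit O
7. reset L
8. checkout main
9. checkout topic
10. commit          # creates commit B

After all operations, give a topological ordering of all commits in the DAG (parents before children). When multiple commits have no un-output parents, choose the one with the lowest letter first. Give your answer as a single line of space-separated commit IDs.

Answer: A L B O

Derivation:
After op 1 (commit): HEAD=main@L [main=L]
After op 2 (branch): HEAD=main@L [main=L topic=L]
After op 3 (checkout): HEAD=topic@L [main=L topic=L]
After op 4 (reset): HEAD=topic@A [main=L topic=A]
After op 5 (reset): HEAD=topic@L [main=L topic=L]
After op 6 (commit): HEAD=topic@O [main=L topic=O]
After op 7 (reset): HEAD=topic@L [main=L topic=L]
After op 8 (checkout): HEAD=main@L [main=L topic=L]
After op 9 (checkout): HEAD=topic@L [main=L topic=L]
After op 10 (commit): HEAD=topic@B [main=L topic=B]
commit A: parents=[]
commit B: parents=['L']
commit L: parents=['A']
commit O: parents=['L']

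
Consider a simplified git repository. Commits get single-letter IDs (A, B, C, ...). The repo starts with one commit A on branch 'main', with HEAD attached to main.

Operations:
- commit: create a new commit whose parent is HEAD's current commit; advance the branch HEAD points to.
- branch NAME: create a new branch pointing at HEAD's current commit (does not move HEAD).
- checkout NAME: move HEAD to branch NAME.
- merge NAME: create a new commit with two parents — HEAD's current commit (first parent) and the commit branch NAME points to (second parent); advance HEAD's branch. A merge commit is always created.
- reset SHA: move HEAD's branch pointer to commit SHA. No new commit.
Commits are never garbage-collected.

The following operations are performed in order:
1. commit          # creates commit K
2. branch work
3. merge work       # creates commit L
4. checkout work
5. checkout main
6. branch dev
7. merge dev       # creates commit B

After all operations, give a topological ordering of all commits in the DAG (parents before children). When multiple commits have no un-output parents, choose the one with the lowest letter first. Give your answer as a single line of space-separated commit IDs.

After op 1 (commit): HEAD=main@K [main=K]
After op 2 (branch): HEAD=main@K [main=K work=K]
After op 3 (merge): HEAD=main@L [main=L work=K]
After op 4 (checkout): HEAD=work@K [main=L work=K]
After op 5 (checkout): HEAD=main@L [main=L work=K]
After op 6 (branch): HEAD=main@L [dev=L main=L work=K]
After op 7 (merge): HEAD=main@B [dev=L main=B work=K]
commit A: parents=[]
commit B: parents=['L', 'L']
commit K: parents=['A']
commit L: parents=['K', 'K']

Answer: A K L B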